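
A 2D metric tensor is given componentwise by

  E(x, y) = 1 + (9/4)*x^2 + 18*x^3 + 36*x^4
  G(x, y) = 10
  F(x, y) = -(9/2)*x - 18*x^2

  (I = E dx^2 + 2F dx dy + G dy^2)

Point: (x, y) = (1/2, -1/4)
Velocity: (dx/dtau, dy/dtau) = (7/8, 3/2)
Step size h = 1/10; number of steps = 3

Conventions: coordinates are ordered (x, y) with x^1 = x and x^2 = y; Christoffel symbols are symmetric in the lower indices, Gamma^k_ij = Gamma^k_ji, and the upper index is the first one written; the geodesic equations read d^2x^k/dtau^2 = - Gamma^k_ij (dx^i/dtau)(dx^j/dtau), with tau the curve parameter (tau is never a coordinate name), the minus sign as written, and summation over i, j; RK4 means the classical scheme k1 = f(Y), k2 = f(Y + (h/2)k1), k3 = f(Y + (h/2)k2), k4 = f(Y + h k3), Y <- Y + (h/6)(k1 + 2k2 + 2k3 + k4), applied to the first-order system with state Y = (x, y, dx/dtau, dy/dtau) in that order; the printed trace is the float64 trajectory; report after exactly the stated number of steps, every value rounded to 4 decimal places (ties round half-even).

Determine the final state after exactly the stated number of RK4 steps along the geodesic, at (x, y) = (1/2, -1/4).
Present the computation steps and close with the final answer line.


f(Y) = (dx/dtau, dy/dtau, -Gamma^x_ij Y'^i Y'^j, -Gamma^y_ij Y'^i Y'^j) with the Gammas evaluated at the stage position; h = 0.100000; intermediate values shown to 6 dp
step 0: x = 0.5000, y = -0.2500, dx/dtau = 0.8750, dy/dtau = 1.5000
step 1:
  k1: at (x, y) = (0.500000, -0.250000), (dx/dtau, dy/dtau) = (0.875000, 1.500000); Gamma_xxx = 1.120332, Gamma_xxy = 0.000000, Gamma_xyy = 0.000000, Gamma_yxx = -1.493776, Gamma_yxy = 0.000000, Gamma_yyy = 0.000000; k1 = (0.875000, 1.500000, -0.857754, 1.143672)
  k2: at (x, y) = (0.543750, -0.175000), (dx/dtau, dy/dtau) = (0.832112, 1.557184); Gamma_xxx = 1.243955, Gamma_xxy = 0.000000, Gamma_xyy = 0.000000, Gamma_yxx = -1.441092, Gamma_yxy = 0.000000, Gamma_yyy = 0.000000; k2 = (0.832112, 1.557184, -0.861328, 0.997828)
  k3: at (x, y) = (0.541606, -0.172141), (dx/dtau, dy/dtau) = (0.831934, 1.549891); Gamma_xxx = 1.238314, Gamma_xxy = 0.000000, Gamma_xyy = 0.000000, Gamma_yxx = -1.444138, Gamma_yxy = 0.000000, Gamma_yyy = 0.000000; k3 = (0.831934, 1.549891, -0.857054, 0.999507)
  k4: at (x, y) = (0.583193, -0.095011), (dx/dtau, dy/dtau) = (0.789295, 1.599951); Gamma_xxx = 1.339278, Gamma_xxy = 0.000000, Gamma_xyy = 0.000000, Gamma_yxx = -1.378106, Gamma_yxy = 0.000000, Gamma_yyy = 0.000000; k4 = (0.789295, 1.599951, -0.834352, 0.858540)
  Y <- Y + (h/6)(k1 + 2k2 + 2k3 + k4): x = 0.5832, y = -0.0948, dx/dtau = 0.7895, dy/dtau = 1.5999
step 2:
  k1: at (x, y) = (0.583206, -0.094765), (dx/dtau, dy/dtau) = (0.789519, 1.599948); Gamma_xxx = 1.339307, Gamma_xxy = 0.000000, Gamma_xyy = 0.000000, Gamma_yxx = -1.378083, Gamma_yxy = 0.000000, Gamma_yyy = 0.000000; k1 = (0.789519, 1.599948, -0.834844, 0.859014)
  k2: at (x, y) = (0.622682, -0.014768), (dx/dtau, dy/dtau) = (0.747777, 1.642899); Gamma_xxx = 1.417965, Gamma_xxy = 0.000000, Gamma_xyy = 0.000000, Gamma_yxx = -1.304706, Gamma_yxy = 0.000000, Gamma_yyy = 0.000000; k2 = (0.747777, 1.642899, -0.792883, 0.729553)
  k3: at (x, y) = (0.620595, -0.012620), (dx/dtau, dy/dtau) = (0.749875, 1.636426); Gamma_xxx = 1.414232, Gamma_xxy = 0.000000, Gamma_xyy = 0.000000, Gamma_yxx = -1.308778, Gamma_yxy = 0.000000, Gamma_yyy = 0.000000; k3 = (0.749875, 1.636426, -0.795240, 0.735942)
  k4: at (x, y) = (0.658194, 0.068878), (dx/dtau, dy/dtau) = (0.709995, 1.673542); Gamma_xxx = 1.474303, Gamma_xxy = 0.000000, Gamma_xyy = 0.000000, Gamma_yxx = -1.233174, Gamma_yxy = 0.000000, Gamma_yyy = 0.000000; k4 = (0.709995, 1.673542, -0.743186, 0.621634)
  Y <- Y + (h/6)(k1 + 2k2 + 2k3 + k4): x = 0.6581, y = 0.0691, dx/dtau = 0.7103, dy/dtau = 1.6735
step 3:
  k1: at (x, y) = (0.658120, 0.069104), (dx/dtau, dy/dtau) = (0.710281, 1.673475); Gamma_xxx = 1.474200, Gamma_xxy = 0.000000, Gamma_xyy = 0.000000, Gamma_yxx = -1.233327, Gamma_yxy = 0.000000, Gamma_yyy = 0.000000; k1 = (0.710281, 1.673475, -0.743732, 0.622212)
  k2: at (x, y) = (0.693634, 0.152778), (dx/dtau, dy/dtau) = (0.673094, 1.704586); Gamma_xxx = 1.517499, Gamma_xxy = 0.000000, Gamma_xyy = 0.000000, Gamma_yxx = -1.159216, Gamma_yxy = 0.000000, Gamma_yyy = 0.000000; k2 = (0.673094, 1.704586, -0.687512, 0.525190)
  k3: at (x, y) = (0.691775, 0.154333), (dx/dtau, dy/dtau) = (0.675905, 1.699735); Gamma_xxx = 1.515542, Gamma_xxy = 0.000000, Gamma_xyy = 0.000000, Gamma_yxx = -1.163124, Gamma_yxy = 0.000000, Gamma_yyy = 0.000000; k3 = (0.675905, 1.699735, -0.692372, 0.531371)
  k4: at (x, y) = (0.725711, 0.239077), (dx/dtau, dy/dtau) = (0.641044, 1.726612); Gamma_xxx = 1.546214, Gamma_xxy = 0.000000, Gamma_xyy = 0.000000, Gamma_yxx = -1.091830, Gamma_yxy = 0.000000, Gamma_yyy = 0.000000; k4 = (0.641044, 1.726612, -0.635397, 0.448674)
  Y <- Y + (h/6)(k1 + 2k2 + 2k3 + k4): x = 0.7256, y = 0.2392, dx/dtau = 0.6413, dy/dtau = 1.7265

Answer: x = 0.7256, y = 0.2392, dx/dtau = 0.6413, dy/dtau = 1.7265


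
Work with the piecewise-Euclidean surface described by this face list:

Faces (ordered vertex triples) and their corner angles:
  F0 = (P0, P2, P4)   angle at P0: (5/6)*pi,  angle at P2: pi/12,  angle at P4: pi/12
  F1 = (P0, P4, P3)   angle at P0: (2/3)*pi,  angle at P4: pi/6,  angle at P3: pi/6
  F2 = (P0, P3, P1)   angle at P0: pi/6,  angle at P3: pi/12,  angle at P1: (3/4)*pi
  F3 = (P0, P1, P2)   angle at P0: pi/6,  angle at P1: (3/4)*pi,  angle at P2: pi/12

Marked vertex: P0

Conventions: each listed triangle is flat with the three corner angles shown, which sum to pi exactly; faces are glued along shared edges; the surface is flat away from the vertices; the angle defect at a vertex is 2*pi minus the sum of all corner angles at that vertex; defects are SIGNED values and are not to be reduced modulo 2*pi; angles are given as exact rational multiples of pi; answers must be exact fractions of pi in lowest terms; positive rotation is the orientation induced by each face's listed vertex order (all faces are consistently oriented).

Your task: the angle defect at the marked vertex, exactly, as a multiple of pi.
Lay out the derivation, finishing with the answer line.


Sum of corner angles at P0: (11/6)*pi
defect = 2*pi - (11/6)*pi

Answer: defect(P0) = pi/6


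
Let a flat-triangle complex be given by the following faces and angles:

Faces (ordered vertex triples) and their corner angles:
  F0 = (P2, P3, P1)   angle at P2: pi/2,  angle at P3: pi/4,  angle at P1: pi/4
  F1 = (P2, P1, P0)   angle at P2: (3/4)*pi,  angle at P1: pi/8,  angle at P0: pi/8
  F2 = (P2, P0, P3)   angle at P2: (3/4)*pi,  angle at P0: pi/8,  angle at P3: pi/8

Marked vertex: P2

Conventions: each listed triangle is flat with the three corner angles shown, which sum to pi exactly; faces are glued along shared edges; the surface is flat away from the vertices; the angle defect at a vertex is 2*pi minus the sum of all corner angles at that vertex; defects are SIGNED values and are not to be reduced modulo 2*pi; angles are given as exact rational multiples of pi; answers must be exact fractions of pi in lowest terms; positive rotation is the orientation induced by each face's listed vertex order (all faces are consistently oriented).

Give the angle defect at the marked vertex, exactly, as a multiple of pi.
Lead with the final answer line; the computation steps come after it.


Answer: defect(P2) = 0

Sum of corner angles at P2: 2*pi
defect = 2*pi - 2*pi


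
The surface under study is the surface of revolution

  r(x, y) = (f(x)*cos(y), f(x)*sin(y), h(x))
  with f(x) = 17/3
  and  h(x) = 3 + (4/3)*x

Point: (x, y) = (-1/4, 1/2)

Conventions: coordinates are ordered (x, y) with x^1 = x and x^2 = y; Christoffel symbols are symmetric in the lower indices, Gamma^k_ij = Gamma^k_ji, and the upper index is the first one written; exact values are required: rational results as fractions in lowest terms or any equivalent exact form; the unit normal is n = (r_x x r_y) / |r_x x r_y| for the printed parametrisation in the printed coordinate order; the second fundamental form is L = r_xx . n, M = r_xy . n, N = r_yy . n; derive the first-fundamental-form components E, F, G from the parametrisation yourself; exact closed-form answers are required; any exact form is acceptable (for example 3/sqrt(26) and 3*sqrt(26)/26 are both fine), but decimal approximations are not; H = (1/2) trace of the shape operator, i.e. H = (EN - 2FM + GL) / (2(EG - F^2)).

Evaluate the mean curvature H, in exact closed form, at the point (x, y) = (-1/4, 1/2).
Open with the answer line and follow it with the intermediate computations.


Answer: H = 3/34

f = 17/3, f' = 0, f'' = 0, h' = 4/3, h'' = 0
E = 16/9, F = 0, G = 289/9; answer radicand W^2 = 16/9
unnormalised second-form numerators: l = 0, m = 0, n = 68/9; L = l/sqrt(16/9), and similarly M = m/sqrt(W^2), N = n/sqrt(W^2)
H = (E*n - 2*F*m + G*l) / (2*(EG - F^2)*sqrt(W^2)); E*n - 2*F*m + G*l = 1088/81, EG - F^2 = 4624/81, so H = (2/17)/sqrt(16/9)


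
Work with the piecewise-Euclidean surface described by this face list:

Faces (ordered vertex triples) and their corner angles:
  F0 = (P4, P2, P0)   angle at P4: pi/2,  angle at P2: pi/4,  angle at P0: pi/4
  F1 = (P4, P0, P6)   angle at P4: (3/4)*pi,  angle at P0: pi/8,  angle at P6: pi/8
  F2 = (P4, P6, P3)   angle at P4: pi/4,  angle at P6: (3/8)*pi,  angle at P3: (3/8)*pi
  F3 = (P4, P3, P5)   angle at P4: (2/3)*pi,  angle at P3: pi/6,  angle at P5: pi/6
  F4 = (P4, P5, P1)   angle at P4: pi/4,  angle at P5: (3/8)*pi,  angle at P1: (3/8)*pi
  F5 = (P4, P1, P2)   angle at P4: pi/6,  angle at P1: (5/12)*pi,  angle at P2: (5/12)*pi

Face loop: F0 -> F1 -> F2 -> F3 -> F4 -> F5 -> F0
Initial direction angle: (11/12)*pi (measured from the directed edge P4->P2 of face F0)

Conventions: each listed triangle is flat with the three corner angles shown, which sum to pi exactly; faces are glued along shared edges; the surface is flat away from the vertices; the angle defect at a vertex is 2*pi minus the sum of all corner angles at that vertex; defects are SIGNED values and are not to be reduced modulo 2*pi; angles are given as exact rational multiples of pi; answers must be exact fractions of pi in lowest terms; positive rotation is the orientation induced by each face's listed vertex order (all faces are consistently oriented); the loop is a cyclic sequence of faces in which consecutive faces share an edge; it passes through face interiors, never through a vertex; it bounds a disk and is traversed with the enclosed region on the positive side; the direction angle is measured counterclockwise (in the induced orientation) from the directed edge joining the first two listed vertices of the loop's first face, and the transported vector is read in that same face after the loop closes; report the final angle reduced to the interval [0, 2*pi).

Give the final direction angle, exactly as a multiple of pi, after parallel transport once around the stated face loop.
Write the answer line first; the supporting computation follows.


Answer: final direction angle = pi/3

enclosed vertex P4: corner angles sum to (31/12)*pi, defect = 2*pi - (31/12)*pi = (-7/12)*pi
transport around the loop rotates by the sum of enclosed defects; add to the initial angle mod 2*pi
final angle = (11/12)*pi - (7/12)*pi = pi/3 (mod 2*pi)


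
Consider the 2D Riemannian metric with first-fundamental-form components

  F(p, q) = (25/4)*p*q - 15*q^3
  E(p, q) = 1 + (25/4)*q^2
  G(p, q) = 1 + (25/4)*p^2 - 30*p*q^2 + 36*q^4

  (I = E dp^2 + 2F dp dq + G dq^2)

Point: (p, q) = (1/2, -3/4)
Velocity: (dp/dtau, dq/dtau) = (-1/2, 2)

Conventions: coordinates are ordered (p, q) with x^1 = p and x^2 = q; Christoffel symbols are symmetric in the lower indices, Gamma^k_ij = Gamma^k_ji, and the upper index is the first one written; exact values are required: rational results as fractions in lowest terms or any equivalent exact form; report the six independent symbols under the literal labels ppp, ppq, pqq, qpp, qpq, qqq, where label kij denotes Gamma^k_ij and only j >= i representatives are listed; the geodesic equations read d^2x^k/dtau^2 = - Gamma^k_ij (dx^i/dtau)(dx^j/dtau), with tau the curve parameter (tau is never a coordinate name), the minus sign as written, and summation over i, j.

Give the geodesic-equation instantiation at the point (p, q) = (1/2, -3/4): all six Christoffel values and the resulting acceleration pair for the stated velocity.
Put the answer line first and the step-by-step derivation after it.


Answer: Gamma_ppp = 0, Gamma_ppq = -150/289, Gamma_pqq = -540/289, Gamma_qpp = 0, Gamma_qpq = -10/17, Gamma_qqq = -36/17; accelerations (d^2p/dtau^2, d^2q/dtau^2) = (1860/289, 124/17)

E = 289/64, F = 255/64, G = 353/64 at the point
E_p = 0, E_q = -75/8, F_p = -75/16, F_q = -355/16, G_p = -85/8, G_q = -153/4
EG - F^2 = 289/32;  g^inv = (32/289) * [[353/64, -255/64], [-255/64, 289/64]]
first-kind symbols [ij,l] = (1/2)(d_i g_jl + d_j g_il - d_l g_ij): [pp,p] = E_p/2 = 0, [pp,q] = F_p - E_q/2 = 0, [pq,p] = E_q/2 = -75/16, [pq,q] = G_p/2 = -85/16, [qq,p] = F_q - G_p/2 = -135/8, [qq,q] = G_q/2 = -153/8
Gamma^p_ij = (G*[ij,p] - F*[ij,q])/(EG - F^2), Gamma^q_ij = (E*[ij,q] - F*[ij,p])/(EG - F^2)
Gamma_ppp = 0, Gamma_ppq = -150/289, Gamma_pqq = -540/289, Gamma_qpp = 0, Gamma_qpq = -10/17, Gamma_qqq = -36/17
d^2p/dtau^2 = -(Gamma_ppp*(-1/2)^2 + 2*Gamma_ppq*(-1/2)*(2) + Gamma_pqq*(2)^2) = 1860/289
d^2q/dtau^2 = -(Gamma_qpp*(-1/2)^2 + 2*Gamma_qpq*(-1/2)*(2) + Gamma_qqq*(2)^2) = 124/17


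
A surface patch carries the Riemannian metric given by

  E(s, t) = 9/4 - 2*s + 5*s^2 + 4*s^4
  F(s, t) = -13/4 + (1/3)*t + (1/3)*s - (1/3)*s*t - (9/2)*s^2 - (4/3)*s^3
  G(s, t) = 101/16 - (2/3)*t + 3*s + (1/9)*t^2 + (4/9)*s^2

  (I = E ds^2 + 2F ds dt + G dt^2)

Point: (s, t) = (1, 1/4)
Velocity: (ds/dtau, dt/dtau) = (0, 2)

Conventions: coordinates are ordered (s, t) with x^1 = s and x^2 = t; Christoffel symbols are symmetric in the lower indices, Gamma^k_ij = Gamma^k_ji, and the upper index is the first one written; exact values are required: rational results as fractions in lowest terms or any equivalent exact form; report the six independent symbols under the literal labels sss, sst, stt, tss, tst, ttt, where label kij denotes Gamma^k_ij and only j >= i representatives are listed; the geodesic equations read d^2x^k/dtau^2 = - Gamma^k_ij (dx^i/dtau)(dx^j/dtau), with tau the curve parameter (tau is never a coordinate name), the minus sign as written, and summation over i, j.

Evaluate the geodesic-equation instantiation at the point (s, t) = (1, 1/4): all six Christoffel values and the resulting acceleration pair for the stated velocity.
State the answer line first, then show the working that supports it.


Answer: Gamma_sss = 1038/3517, Gamma_sst = 4900/3517, Gamma_stt = -55300/31653, Gamma_tss = -3726/3517, Gamma_tst = 5180/3517, Gamma_ttt = -5714/3517; accelerations (d^2s/dtau^2, d^2t/dtau^2) = (221200/31653, 22856/3517)

E = 37/4, F = -35/4, G = 691/72 at the point
E_s = 24, E_t = 0, F_s = -51/4, F_t = 0, G_s = 35/9, G_t = -11/18
EG - F^2 = 3517/288;  g^inv = (288/3517) * [[691/72, 35/4], [35/4, 37/4]]
first-kind symbols [ij,l] = (1/2)(d_i g_jl + d_j g_il - d_l g_ij): [ss,s] = E_s/2 = 12, [ss,t] = F_s - E_t/2 = -51/4, [st,s] = E_t/2 = 0, [st,t] = G_s/2 = 35/18, [tt,s] = F_t - G_s/2 = -35/18, [tt,t] = G_t/2 = -11/36
Gamma^s_ij = (G*[ij,s] - F*[ij,t])/(EG - F^2), Gamma^t_ij = (E*[ij,t] - F*[ij,s])/(EG - F^2)
Gamma_sss = 1038/3517, Gamma_sst = 4900/3517, Gamma_stt = -55300/31653, Gamma_tss = -3726/3517, Gamma_tst = 5180/3517, Gamma_ttt = -5714/3517
d^2s/dtau^2 = -(Gamma_sss*(0)^2 + 2*Gamma_sst*(0)*(2) + Gamma_stt*(2)^2) = 221200/31653
d^2t/dtau^2 = -(Gamma_tss*(0)^2 + 2*Gamma_tst*(0)*(2) + Gamma_ttt*(2)^2) = 22856/3517


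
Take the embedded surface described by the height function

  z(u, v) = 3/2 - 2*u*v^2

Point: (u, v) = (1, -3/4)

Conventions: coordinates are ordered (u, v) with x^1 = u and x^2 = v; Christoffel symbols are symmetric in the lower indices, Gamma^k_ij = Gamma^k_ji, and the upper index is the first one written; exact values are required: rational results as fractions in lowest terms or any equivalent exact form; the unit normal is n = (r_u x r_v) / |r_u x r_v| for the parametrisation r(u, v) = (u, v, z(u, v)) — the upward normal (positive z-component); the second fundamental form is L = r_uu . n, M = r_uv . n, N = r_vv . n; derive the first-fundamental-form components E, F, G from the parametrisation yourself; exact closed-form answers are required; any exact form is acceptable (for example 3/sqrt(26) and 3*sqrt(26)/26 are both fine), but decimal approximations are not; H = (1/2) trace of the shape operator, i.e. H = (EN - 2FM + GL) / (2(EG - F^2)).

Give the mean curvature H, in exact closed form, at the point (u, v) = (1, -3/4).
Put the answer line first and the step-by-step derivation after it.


Answer: H = 2864*sqrt(721)/519841

z_u = -9/8, z_v = 3, z_uu = 0, z_uv = 3, z_vv = -4
E = 145/64, F = -27/8, G = 10; answer radicand W^2 = 721/64
unnormalised second-form numerators: l = 0, m = 3, n = -4; L = l/sqrt(721/64), and similarly M = m/sqrt(W^2), N = n/sqrt(W^2)
H = (E*n - 2*F*m + G*l) / (2*(EG - F^2)*sqrt(W^2)); E*n - 2*F*m + G*l = 179/16, EG - F^2 = 721/64, so H = (358/721)/sqrt(721/64)


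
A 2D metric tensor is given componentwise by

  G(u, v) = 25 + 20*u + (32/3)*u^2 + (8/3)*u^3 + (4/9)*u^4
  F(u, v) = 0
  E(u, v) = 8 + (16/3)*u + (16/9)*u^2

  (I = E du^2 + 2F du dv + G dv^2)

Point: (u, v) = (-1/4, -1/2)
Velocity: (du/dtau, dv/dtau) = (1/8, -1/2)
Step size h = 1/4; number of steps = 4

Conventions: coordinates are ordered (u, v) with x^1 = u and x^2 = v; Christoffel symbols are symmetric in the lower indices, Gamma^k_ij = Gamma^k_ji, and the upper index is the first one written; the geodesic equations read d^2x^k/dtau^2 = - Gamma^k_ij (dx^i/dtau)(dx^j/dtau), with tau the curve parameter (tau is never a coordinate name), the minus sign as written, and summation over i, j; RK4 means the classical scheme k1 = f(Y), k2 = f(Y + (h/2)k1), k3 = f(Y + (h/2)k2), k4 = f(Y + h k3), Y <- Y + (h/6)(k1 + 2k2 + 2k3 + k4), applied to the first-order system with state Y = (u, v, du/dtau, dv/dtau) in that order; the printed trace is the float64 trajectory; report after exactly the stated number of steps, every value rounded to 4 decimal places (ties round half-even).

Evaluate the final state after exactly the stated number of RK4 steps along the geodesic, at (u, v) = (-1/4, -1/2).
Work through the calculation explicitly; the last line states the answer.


f(Y) = (du/dtau, dv/dtau, -Gamma^u_ij Y'^i Y'^j, -Gamma^v_ij Y'^i Y'^j) with the Gammas evaluated at the stage position; h = 0.250000; intermediate values shown to 6 dp
step 0: u = -0.2500, v = -0.5000, du/dtau = 0.1250, dv/dtau = -0.5000
step 1:
  k1: at (u, v) = (-0.250000, -0.500000), (du/dtau, dv/dtau) = (0.125000, -0.500000); Gamma_uuu = 0.327869, Gamma_uuv = 0.000000, Gamma_uvv = -1.116803, Gamma_vuu = 0.000000, Gamma_vuv = 0.366972, Gamma_vvv = 0.000000; k1 = (0.125000, -0.500000, 0.274078, 0.045872)
  k2: at (u, v) = (-0.234375, -0.562500), (du/dtau, dv/dtau) = (0.159260, -0.494266); Gamma_uuu = 0.328580, Gamma_uuv = 0.000000, Gamma_uvv = -1.125682, Gamma_vuu = 0.000000, Gamma_vuv = 0.369428, Gamma_vvv = 0.000000; k2 = (0.159260, -0.494266, 0.266669, 0.058160)
  k3: at (u, v) = (-0.230093, -0.561783), (du/dtau, dv/dtau) = (0.158334, -0.492730); Gamma_uuu = 0.328765, Gamma_uuv = 0.000000, Gamma_uvv = -1.128101, Gamma_vuu = 0.000000, Gamma_vuv = 0.370092, Gamma_vvv = 0.000000; k3 = (0.158334, -0.492730, 0.265641, 0.057746)
  k4: at (u, v) = (-0.210417, -0.623182), (du/dtau, dv/dtau) = (0.191410, -0.485564); Gamma_uuu = 0.329562, Gamma_uuv = 0.000000, Gamma_uvv = -1.139134, Gamma_vuu = 0.000000, Gamma_vuv = 0.373088, Gamma_vvv = 0.000000; k4 = (0.191410, -0.485564, 0.256501, 0.069351)
  Y <- Y + (h/6)(k1 + 2k2 + 2k3 + k4): u = -0.2104, v = -0.6233, du/dtau = 0.1915, dv/dtau = -0.4855
step 2:
  k1: at (u, v) = (-0.210350, -0.623315), (du/dtau, dv/dtau) = (0.191467, -0.485540); Gamma_uuu = 0.329564, Gamma_uuv = 0.000000, Gamma_uvv = -1.139171, Gamma_vuu = 0.000000, Gamma_vuv = 0.373098, Gamma_vvv = 0.000000; k1 = (0.191467, -0.485540, 0.256477, 0.069370)
  k2: at (u, v) = (-0.186417, -0.684007), (du/dtau, dv/dtau) = (0.223526, -0.476869); Gamma_uuu = 0.330420, Gamma_uuv = 0.000000, Gamma_uvv = -1.152421, Gamma_vuu = 0.000000, Gamma_vuv = 0.376628, Gamma_vvv = 0.000000; k2 = (0.223526, -0.476869, 0.245556, 0.080292)
  k3: at (u, v) = (-0.182409, -0.682923), (du/dtau, dv/dtau) = (0.222161, -0.475504); Gamma_uuu = 0.330551, Gamma_uuv = 0.000000, Gamma_uvv = -1.154622, Gamma_vuu = 0.000000, Gamma_vuv = 0.377206, Gamma_vvv = 0.000000; k3 = (0.222161, -0.475504, 0.244750, 0.079695)
  k4: at (u, v) = (-0.154810, -0.742191), (du/dtau, dv/dtau) = (0.252654, -0.465616); Gamma_uuu = 0.331365, Gamma_uuv = 0.000000, Gamma_uvv = -1.169643, Gamma_vuu = 0.000000, Gamma_vuv = 0.381099, Gamma_vvv = 0.000000; k4 = (0.252654, -0.465616, 0.232425, 0.089665)
  Y <- Y + (h/6)(k1 + 2k2 + 2k3 + k4): u = -0.1547, v = -0.7423, du/dtau = 0.2527, dv/dtau = -0.4656
step 3:
  k1: at (u, v) = (-0.154704, -0.742311), (du/dtau, dv/dtau) = (0.252696, -0.465582); Gamma_uuu = 0.331368, Gamma_uuv = 0.000000, Gamma_uvv = -1.169700, Gamma_vuu = 0.000000, Gamma_vuv = 0.381113, Gamma_vvv = 0.000000; k1 = (0.252696, -0.465582, 0.232392, 0.089677)
  k2: at (u, v) = (-0.123117, -0.800508), (du/dtau, dv/dtau) = (0.281745, -0.454372); Gamma_uuu = 0.332115, Gamma_uuv = 0.000000, Gamma_uvv = -1.186613, Gamma_vuu = 0.000000, Gamma_vuv = 0.385368, Gamma_vvv = 0.000000; k2 = (0.281745, -0.454372, 0.218618, 0.098667)
  k3: at (u, v) = (-0.119486, -0.799107), (du/dtau, dv/dtau) = (0.280024, -0.453248); Gamma_uuu = 0.332188, Gamma_uuv = 0.000000, Gamma_uvv = -1.188539, Gamma_vuu = 0.000000, Gamma_vuv = 0.385844, Gamma_vvv = 0.000000; k3 = (0.280024, -0.453248, 0.218118, 0.097943)
  k4: at (u, v) = (-0.084699, -0.855623), (du/dtau, dv/dtau) = (0.307226, -0.441096); Gamma_uuu = 0.332771, Gamma_uuv = 0.000000, Gamma_uvv = -1.206807, Gamma_vuu = 0.000000, Gamma_vuv = 0.390262, Gamma_vvv = 0.000000; k4 = (0.307226, -0.441096, 0.203394, 0.105774)
  Y <- Y + (h/6)(k1 + 2k2 + 2k3 + k4): u = -0.0846, v = -0.8557, du/dtau = 0.3072, dv/dtau = -0.4411
step 4:
  k1: at (u, v) = (-0.084560, -0.855724), (du/dtau, dv/dtau) = (0.307249, -0.441054); Gamma_uuu = 0.332773, Gamma_uuv = 0.000000, Gamma_uvv = -1.206879, Gamma_vuu = 0.000000, Gamma_vuv = 0.390279, Gamma_vvv = 0.000000; k1 = (0.307249, -0.441054, 0.203358, 0.105776)
  k2: at (u, v) = (-0.046154, -0.910856), (du/dtau, dv/dtau) = (0.332668, -0.427832); Gamma_uuu = 0.333171, Gamma_uuv = 0.000000, Gamma_uvv = -1.226679, Gamma_vuu = 0.000000, Gamma_vuv = 0.394870, Gamma_vvv = 0.000000; k2 = (0.332668, -0.427832, 0.187660, 0.112401)
  k3: at (u, v) = (-0.042977, -0.909203), (du/dtau, dv/dtau) = (0.330706, -0.427004); Gamma_uuu = 0.333193, Gamma_uuv = 0.000000, Gamma_uvv = -1.228300, Gamma_vuu = 0.000000, Gamma_vuv = 0.395237, Gamma_vvv = 0.000000; k3 = (0.330706, -0.427004, 0.187518, 0.111625)
  k4: at (u, v) = (-0.001884, -0.962475), (du/dtau, dv/dtau) = (0.354128, -0.413147); Gamma_uuu = 0.333333, Gamma_uuv = 0.000000, Gamma_uvv = -1.249058, Gamma_vuu = 0.000000, Gamma_vuv = 0.399799, Gamma_vvv = 0.000000; k4 = (0.354128, -0.413147, 0.171400, 0.116987)
  Y <- Y + (h/6)(k1 + 2k2 + 2k3 + k4): u = -0.0017, v = -0.9626, du/dtau = 0.3541, dv/dtau = -0.4131

Answer: u = -0.0017, v = -0.9626, du/dtau = 0.3541, dv/dtau = -0.4131


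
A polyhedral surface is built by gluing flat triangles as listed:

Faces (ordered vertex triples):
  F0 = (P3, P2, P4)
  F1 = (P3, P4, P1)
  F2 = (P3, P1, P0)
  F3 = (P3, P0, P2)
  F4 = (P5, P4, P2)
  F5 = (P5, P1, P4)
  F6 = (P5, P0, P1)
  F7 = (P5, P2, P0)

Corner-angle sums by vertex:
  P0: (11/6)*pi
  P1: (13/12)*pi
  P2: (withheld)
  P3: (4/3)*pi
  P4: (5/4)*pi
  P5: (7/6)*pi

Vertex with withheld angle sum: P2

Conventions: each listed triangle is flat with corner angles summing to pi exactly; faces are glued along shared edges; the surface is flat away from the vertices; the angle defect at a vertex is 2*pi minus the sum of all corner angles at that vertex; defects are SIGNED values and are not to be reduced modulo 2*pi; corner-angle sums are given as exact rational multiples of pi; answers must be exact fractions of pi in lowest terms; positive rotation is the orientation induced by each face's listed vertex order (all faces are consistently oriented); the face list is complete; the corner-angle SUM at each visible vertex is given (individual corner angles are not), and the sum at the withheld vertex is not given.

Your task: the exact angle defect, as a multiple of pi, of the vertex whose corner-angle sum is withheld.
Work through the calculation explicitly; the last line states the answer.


V = 6, E = 12, F = 8; chi = V - E + F = 2
Gauss-Bonnet: total defect = 2*pi*chi = 4*pi; visible defects sum to (10/3)*pi

Answer: defect(P2) = (2/3)*pi


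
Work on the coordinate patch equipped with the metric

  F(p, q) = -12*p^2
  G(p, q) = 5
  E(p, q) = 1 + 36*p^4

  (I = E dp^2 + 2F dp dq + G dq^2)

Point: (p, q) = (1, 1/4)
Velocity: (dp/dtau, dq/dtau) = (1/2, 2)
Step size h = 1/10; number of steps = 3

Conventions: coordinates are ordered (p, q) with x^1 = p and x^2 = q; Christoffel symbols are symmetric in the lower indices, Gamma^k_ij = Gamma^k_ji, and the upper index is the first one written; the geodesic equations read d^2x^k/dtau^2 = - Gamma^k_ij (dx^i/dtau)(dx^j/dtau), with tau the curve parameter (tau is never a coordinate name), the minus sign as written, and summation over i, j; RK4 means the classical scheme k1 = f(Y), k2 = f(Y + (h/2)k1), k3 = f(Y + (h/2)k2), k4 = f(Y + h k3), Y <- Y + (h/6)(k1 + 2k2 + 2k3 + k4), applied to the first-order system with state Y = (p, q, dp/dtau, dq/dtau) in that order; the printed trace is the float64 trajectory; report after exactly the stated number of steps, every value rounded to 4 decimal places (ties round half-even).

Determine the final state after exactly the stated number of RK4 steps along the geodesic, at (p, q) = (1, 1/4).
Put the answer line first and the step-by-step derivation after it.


Answer: p = 1.1335, q = 0.8551, dp/dtau = 0.3989, dq/dtau = 2.0299

f(Y) = (dp/dtau, dq/dtau, -Gamma^p_ij Y'^i Y'^j, -Gamma^q_ij Y'^i Y'^j) with the Gammas evaluated at the stage position; h = 0.100000; intermediate values shown to 6 dp
step 0: p = 1.0000, q = 0.2500, dp/dtau = 0.5000, dq/dtau = 2.0000
step 1:
  k1: at (p, q) = (1.000000, 0.250000), (dp/dtau, dq/dtau) = (0.500000, 2.000000); Gamma_ppp = 1.756098, Gamma_ppq = 0.000000, Gamma_pqq = 0.000000, Gamma_qpp = -0.585366, Gamma_qpq = 0.000000, Gamma_qqq = 0.000000; k1 = (0.500000, 2.000000, -0.439024, 0.146341)
  k2: at (p, q) = (1.025000, 0.350000), (dp/dtau, dq/dtau) = (0.478049, 2.007317); Gamma_ppp = 1.733144, Gamma_ppq = 0.000000, Gamma_pqq = 0.000000, Gamma_qpp = -0.549877, Gamma_qpq = 0.000000, Gamma_qqq = 0.000000; k2 = (0.478049, 2.007317, -0.396077, 0.125664)
  k3: at (p, q) = (1.023902, 0.350366), (dp/dtau, dq/dtau) = (0.480196, 2.006283); Gamma_ppp = 1.734170, Gamma_ppq = 0.000000, Gamma_pqq = 0.000000, Gamma_qpp = -0.551383, Gamma_qpq = 0.000000, Gamma_qqq = 0.000000; k3 = (0.480196, 2.006283, -0.399879, 0.127142)
  k4: at (p, q) = (1.048020, 0.450628), (dp/dtau, dq/dtau) = (0.460012, 2.012714); Gamma_ppp = 1.711335, Gamma_ppq = 0.000000, Gamma_pqq = 0.000000, Gamma_qpp = -0.519368, Gamma_qpq = 0.000000, Gamma_qqq = 0.000000; k4 = (0.460012, 2.012714, -0.362137, 0.109904)
  Y <- Y + (h/6)(k1 + 2k2 + 2k3 + k4): p = 1.0479, q = 0.4507, dp/dtau = 0.4601, dq/dtau = 2.0127
step 2:
  k1: at (p, q) = (1.047942, 0.450665), (dp/dtau, dq/dtau) = (0.460115, 2.012698); Gamma_ppp = 1.711409, Gamma_ppq = 0.000000, Gamma_pqq = 0.000000, Gamma_qpp = -0.519468, Gamma_qpq = 0.000000, Gamma_qqq = 0.000000; k1 = (0.460115, 2.012698, -0.362316, 0.109975)
  k2: at (p, q) = (1.070947, 0.551300), (dp/dtau, dq/dtau) = (0.442000, 2.018196); Gamma_ppp = 1.689158, Gamma_ppq = 0.000000, Gamma_pqq = 0.000000, Gamma_qpp = -0.490922, Gamma_qpq = 0.000000, Gamma_qqq = 0.000000; k2 = (0.442000, 2.018196, -0.330000, 0.095908)
  k3: at (p, q) = (1.070042, 0.551575), (dp/dtau, dq/dtau) = (0.443615, 2.017493); Gamma_ppp = 1.690041, Gamma_ppq = 0.000000, Gamma_pqq = 0.000000, Gamma_qpp = -0.492011, Gamma_qpq = 0.000000, Gamma_qqq = 0.000000; k3 = (0.443615, 2.017493, -0.332591, 0.096825)
  k4: at (p, q) = (1.092303, 0.652415), (dp/dtau, dq/dtau) = (0.426856, 2.022380); Gamma_ppp = 1.668232, Gamma_ppq = 0.000000, Gamma_pqq = 0.000000, Gamma_qpp = -0.466067, Gamma_qpq = 0.000000, Gamma_qqq = 0.000000; k4 = (0.426856, 2.022380, -0.303962, 0.084920)
  Y <- Y + (h/6)(k1 + 2k2 + 2k3 + k4): p = 1.0922, q = 0.6524, dp/dtau = 0.4269, dq/dtau = 2.0224
step 3:
  k1: at (p, q) = (1.092245, 0.652440), (dp/dtau, dq/dtau) = (0.426924, 2.022370); Gamma_ppp = 1.668289, Gamma_ppq = 0.000000, Gamma_pqq = 0.000000, Gamma_qpp = -0.466133, Gamma_qpq = 0.000000, Gamma_qqq = 0.000000; k1 = (0.426924, 2.022370, -0.304070, 0.084959)
  k2: at (p, q) = (1.113591, 0.753558), (dp/dtau, dq/dtau) = (0.411721, 2.026618); Gamma_ppp = 1.647221, Gamma_ppq = 0.000000, Gamma_pqq = 0.000000, Gamma_qpp = -0.442771, Gamma_qpq = 0.000000, Gamma_qqq = 0.000000; k2 = (0.411721, 2.026618, -0.279227, 0.075056)
  k3: at (p, q) = (1.112831, 0.753770), (dp/dtau, dq/dtau) = (0.412963, 2.026123); Gamma_ppp = 1.647973, Gamma_ppq = 0.000000, Gamma_pqq = 0.000000, Gamma_qpp = -0.443578, Gamma_qpq = 0.000000, Gamma_qqq = 0.000000; k3 = (0.412963, 2.026123, -0.281043, 0.075647)
  k4: at (p, q) = (1.133541, 0.855052), (dp/dtau, dq/dtau) = (0.398820, 2.029935); Gamma_ppp = 1.627473, Gamma_ppq = 0.000000, Gamma_pqq = 0.000000, Gamma_qpp = -0.422200, Gamma_qpq = 0.000000, Gamma_qqq = 0.000000; k4 = (0.398820, 2.029935, -0.258862, 0.067154)
  Y <- Y + (h/6)(k1 + 2k2 + 2k3 + k4): p = 1.1335, q = 0.8551, dp/dtau = 0.3989, dq/dtau = 2.0299


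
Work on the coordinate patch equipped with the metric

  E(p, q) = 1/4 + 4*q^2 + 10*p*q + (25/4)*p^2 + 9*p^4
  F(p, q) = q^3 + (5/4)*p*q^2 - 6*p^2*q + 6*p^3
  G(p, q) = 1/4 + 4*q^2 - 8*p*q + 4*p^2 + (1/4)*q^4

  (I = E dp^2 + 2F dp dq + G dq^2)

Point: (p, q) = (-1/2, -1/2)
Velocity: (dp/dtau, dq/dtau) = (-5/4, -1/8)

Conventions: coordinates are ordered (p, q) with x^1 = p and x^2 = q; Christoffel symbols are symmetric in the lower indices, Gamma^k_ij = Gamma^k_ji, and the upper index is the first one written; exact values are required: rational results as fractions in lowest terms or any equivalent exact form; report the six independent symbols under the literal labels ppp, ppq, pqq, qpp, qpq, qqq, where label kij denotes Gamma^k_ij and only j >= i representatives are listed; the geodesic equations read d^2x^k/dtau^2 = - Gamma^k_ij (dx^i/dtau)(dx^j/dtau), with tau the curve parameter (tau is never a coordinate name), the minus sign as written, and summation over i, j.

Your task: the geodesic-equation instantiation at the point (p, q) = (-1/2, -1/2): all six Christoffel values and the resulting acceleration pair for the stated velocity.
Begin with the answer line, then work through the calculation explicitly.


Answer: Gamma_ppp = -324/1517, Gamma_ppq = -1224/1517, Gamma_pqq = -52/1517, Gamma_qpp = 35708/1517, Gamma_qpq = -1296/1517, Gamma_qqq = -412/1517; accelerations (d^2p/dtau^2, d^2q/dtau^2) = (14233/24272, -886117/24272)

E = 47/8, F = -9/32, G = 17/64 at the point
E_p = -63/4, E_q = -9, F_p = 29/16, F_q = -1/8, G_p = 0, G_q = -1/8
EG - F^2 = 1517/1024;  g^inv = (1024/1517) * [[17/64, 9/32], [9/32, 47/8]]
first-kind symbols [ij,l] = (1/2)(d_i g_jl + d_j g_il - d_l g_ij): [pp,p] = E_p/2 = -63/8, [pp,q] = F_p - E_q/2 = 101/16, [pq,p] = E_q/2 = -9/2, [pq,q] = G_p/2 = 0, [qq,p] = F_q - G_p/2 = -1/8, [qq,q] = G_q/2 = -1/16
Gamma^p_ij = (G*[ij,p] - F*[ij,q])/(EG - F^2), Gamma^q_ij = (E*[ij,q] - F*[ij,p])/(EG - F^2)
Gamma_ppp = -324/1517, Gamma_ppq = -1224/1517, Gamma_pqq = -52/1517, Gamma_qpp = 35708/1517, Gamma_qpq = -1296/1517, Gamma_qqq = -412/1517
d^2p/dtau^2 = -(Gamma_ppp*(-5/4)^2 + 2*Gamma_ppq*(-5/4)*(-1/8) + Gamma_pqq*(-1/8)^2) = 14233/24272
d^2q/dtau^2 = -(Gamma_qpp*(-5/4)^2 + 2*Gamma_qpq*(-5/4)*(-1/8) + Gamma_qqq*(-1/8)^2) = -886117/24272


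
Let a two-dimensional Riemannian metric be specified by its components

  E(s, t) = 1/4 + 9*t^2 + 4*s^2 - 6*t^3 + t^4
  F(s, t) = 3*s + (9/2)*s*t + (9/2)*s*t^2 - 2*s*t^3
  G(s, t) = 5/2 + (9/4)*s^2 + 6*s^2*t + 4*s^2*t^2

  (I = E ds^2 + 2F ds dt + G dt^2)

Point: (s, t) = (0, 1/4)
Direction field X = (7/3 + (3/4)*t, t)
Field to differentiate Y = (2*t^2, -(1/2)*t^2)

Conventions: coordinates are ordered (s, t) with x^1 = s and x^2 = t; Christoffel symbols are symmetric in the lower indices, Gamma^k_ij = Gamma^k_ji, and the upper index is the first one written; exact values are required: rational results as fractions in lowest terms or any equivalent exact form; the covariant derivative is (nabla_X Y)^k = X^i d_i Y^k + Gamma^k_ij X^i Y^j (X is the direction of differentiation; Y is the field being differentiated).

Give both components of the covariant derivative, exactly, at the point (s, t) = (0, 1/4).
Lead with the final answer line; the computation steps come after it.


Answer: (nabla_X Y)^s = 973/7104, (nabla_X Y)^t = 1673/6144

E = 185/256, F = 0, G = 5/2 at the point
E_s = 0, E_t = 55/16, F_s = 35/8, F_t = 0, G_s = 0, G_t = 0
EG - F^2 = 925/512;  g^inv = (512/925) * [[5/2, 0], [0, 185/256]]
first-kind symbols [ij,l] = (1/2)(d_i g_jl + d_j g_il - d_l g_ij): [ss,s] = E_s/2 = 0, [ss,t] = F_s - E_t/2 = 85/32, [st,s] = E_t/2 = 55/32, [st,t] = G_s/2 = 0, [tt,s] = F_t - G_s/2 = 0, [tt,t] = G_t/2 = 0
Gamma^s_ij = (G*[ij,s] - F*[ij,t])/(EG - F^2), Gamma^t_ij = (E*[ij,t] - F*[ij,s])/(EG - F^2)
Gamma_sss = 0, Gamma_sst = 88/37, Gamma_stt = 0, Gamma_tss = 17/16, Gamma_tst = 0, Gamma_ttt = 0
X = (121/48, 1/4), Y = (1/8, -1/32) at the point


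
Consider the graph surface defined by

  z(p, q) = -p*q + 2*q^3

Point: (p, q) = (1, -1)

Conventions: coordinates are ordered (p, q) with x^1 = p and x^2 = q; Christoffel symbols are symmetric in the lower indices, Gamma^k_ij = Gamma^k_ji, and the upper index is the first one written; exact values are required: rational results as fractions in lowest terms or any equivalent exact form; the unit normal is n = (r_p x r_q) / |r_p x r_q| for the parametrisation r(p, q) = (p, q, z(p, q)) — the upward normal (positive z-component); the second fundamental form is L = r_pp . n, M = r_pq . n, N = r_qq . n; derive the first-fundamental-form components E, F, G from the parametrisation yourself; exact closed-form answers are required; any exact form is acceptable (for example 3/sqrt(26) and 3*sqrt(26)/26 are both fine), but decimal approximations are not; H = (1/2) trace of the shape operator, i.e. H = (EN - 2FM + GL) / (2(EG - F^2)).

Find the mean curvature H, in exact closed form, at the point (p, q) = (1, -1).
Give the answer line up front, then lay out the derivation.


Answer: H = -7*sqrt(3)/243

z_p = 1, z_q = 5, z_pp = 0, z_pq = -1, z_qq = -12
E = 2, F = 5, G = 26; answer radicand W^2 = 27
unnormalised second-form numerators: l = 0, m = -1, n = -12; L = l/sqrt(27), and similarly M = m/sqrt(W^2), N = n/sqrt(W^2)
H = (E*n - 2*F*m + G*l) / (2*(EG - F^2)*sqrt(W^2)); E*n - 2*F*m + G*l = -14, EG - F^2 = 27, so H = (-7/27)/sqrt(27)


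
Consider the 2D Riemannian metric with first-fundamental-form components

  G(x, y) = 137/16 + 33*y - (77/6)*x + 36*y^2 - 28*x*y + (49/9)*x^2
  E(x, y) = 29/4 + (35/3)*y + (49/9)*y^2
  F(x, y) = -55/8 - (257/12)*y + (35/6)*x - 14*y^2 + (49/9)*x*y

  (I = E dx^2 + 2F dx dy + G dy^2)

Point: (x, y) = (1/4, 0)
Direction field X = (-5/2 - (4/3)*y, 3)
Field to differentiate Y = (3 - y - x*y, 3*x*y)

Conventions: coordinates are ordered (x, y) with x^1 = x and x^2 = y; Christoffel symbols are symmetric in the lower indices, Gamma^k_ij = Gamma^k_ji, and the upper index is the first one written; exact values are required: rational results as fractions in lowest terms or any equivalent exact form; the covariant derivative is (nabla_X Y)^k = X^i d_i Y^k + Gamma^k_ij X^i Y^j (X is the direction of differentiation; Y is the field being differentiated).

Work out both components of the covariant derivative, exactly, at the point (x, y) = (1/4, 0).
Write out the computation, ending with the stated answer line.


E = 29/4, F = -65/12, G = 205/36 at the point
E_x = 0, E_y = 35/3, F_x = 35/6, F_y = -361/18, G_x = -91/9, G_y = 26
EG - F^2 = 215/18;  g^inv = (18/215) * [[205/36, 65/12], [65/12, 29/4]]
first-kind symbols [ij,l] = (1/2)(d_i g_jl + d_j g_il - d_l g_ij): [xx,x] = E_x/2 = 0, [xx,y] = F_x - E_y/2 = 0, [xy,x] = E_y/2 = 35/6, [xy,y] = G_x/2 = -91/18, [yy,x] = F_y - G_x/2 = -15, [yy,y] = G_y/2 = 13
Gamma^x_ij = (G*[ij,x] - F*[ij,y])/(EG - F^2), Gamma^y_ij = (E*[ij,y] - F*[ij,x])/(EG - F^2)
Gamma_xxx = 0, Gamma_xxy = 21/43, Gamma_xyy = -54/43, Gamma_yxx = 0, Gamma_yxy = -91/215, Gamma_yyy = 234/215
X = (-5/2, 3), Y = (3, 0) at the point

Answer: (nabla_X Y)^x = 111/172, (nabla_X Y)^y = -1341/860


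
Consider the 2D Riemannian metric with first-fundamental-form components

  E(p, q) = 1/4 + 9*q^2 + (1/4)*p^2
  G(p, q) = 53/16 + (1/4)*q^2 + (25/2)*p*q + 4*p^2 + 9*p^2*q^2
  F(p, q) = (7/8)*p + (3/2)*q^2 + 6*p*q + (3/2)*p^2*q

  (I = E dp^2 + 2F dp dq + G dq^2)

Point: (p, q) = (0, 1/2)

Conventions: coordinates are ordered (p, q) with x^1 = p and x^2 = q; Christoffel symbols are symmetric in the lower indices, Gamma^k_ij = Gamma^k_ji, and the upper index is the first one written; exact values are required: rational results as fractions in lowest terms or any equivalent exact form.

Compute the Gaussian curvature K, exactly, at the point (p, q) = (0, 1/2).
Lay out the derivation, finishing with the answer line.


E = 5/2, F = 3/8, G = 27/8, EG - F^2 = 531/64 at the point
E_p = 0, E_q = 9, F_p = 31/8, F_q = 3/2, G_p = 25/4, G_q = 1/4
E_qq = 18, F_pq = 6, G_pp = 25/2
The intrinsic route: Brioschi's K = (det M1 - det M2)/(EG - F^2)^2.
M1 = [[-E_qq/2 + F_pq - G_pp/2, E_p/2, F_p - E_q/2], [F_q - G_p/2, E, F], [G_q/2, F, G]] = [[-37/4, 0, -5/8], [-13/8, 5/2, 3/8], [1/8, 3/8, 27/8]]; det M1 = -38999/512
M2 = [[0, E_q/2, G_p/2], [E_q/2, E, F], [G_p/2, F, G]] = [[0, 9/2, 25/8], [9/2, 5/2, 3/8], [25/8, 3/8, 27/8]]; det M2 = -10523/128
det M1 - det M2 = 3093/512; K = 3093/512 / (531/64)^2 = 8248/93987

Answer: K = 8248/93987


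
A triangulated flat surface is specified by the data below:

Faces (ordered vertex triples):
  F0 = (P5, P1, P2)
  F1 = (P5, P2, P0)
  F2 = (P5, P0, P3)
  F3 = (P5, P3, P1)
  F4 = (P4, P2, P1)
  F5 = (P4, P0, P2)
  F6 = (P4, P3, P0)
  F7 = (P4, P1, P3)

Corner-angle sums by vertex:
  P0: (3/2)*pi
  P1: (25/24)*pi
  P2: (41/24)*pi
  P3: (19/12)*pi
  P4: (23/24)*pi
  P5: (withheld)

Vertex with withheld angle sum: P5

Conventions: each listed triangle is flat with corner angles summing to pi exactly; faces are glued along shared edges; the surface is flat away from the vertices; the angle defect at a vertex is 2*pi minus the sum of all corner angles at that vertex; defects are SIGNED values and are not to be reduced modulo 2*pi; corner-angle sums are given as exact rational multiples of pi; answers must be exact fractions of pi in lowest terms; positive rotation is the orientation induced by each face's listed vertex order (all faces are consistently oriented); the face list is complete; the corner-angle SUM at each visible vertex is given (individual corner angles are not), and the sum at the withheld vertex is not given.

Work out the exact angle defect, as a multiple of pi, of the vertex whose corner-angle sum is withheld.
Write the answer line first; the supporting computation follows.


Answer: defect(P5) = (19/24)*pi

V = 6, E = 12, F = 8; chi = V - E + F = 2
Gauss-Bonnet: total defect = 2*pi*chi = 4*pi; visible defects sum to (77/24)*pi


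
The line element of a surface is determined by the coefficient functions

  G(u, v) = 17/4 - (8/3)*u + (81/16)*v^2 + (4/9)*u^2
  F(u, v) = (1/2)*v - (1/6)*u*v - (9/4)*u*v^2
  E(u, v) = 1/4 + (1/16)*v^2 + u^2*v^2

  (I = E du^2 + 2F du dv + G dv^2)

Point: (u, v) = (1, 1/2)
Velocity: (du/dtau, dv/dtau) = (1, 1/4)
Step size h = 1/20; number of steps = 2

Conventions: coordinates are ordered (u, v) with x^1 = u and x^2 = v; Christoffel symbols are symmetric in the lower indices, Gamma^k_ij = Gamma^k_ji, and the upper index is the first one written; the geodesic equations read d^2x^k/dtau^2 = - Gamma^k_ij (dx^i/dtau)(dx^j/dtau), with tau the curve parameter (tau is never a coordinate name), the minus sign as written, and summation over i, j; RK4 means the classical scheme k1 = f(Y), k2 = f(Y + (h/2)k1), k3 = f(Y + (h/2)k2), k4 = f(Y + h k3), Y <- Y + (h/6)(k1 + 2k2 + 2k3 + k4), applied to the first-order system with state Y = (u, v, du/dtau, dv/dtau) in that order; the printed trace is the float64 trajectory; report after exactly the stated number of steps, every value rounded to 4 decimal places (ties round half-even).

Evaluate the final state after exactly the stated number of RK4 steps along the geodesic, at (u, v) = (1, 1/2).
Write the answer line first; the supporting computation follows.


Answer: u = 1.0971, v = 0.5269, du/dtau = 0.9434, dv/dtau = 0.2869

f(Y) = (du/dtau, dv/dtau, -Gamma^u_ij Y'^i Y'^j, -Gamma^v_ij Y'^i Y'^j) with the Gammas evaluated at the stage position; h = 0.050000; intermediate values shown to 6 dp
step 0: u = 1.0000, v = 0.5000, du/dtau = 1.0000, dv/dtau = 0.2500
step 1:
  k1: at (u, v) = (1.000000, 0.500000), (du/dtau, dv/dtau) = (1.000000, 0.250000); Gamma_uuu = 0.231870, Gamma_uuv = 0.906772, Gamma_uvv = -1.545877, Gamma_vuu = -0.329538, Gamma_vuv = -0.160915, Gamma_vvv = 0.582783; k1 = (1.000000, 0.250000, -0.588639, 0.373572)
  k2: at (u, v) = (1.025000, 0.506250), (du/dtau, dv/dtau) = (0.985284, 0.259339); Gamma_uuu = 0.217108, Gamma_uuv = 0.936704, Gamma_uvv = -1.658290, Gamma_vuu = -0.345130, Gamma_vuv = -0.146359, Gamma_vvv = 0.566604; k2 = (0.985284, 0.259339, -0.577933, 0.371736)
  k3: at (u, v) = (1.024632, 0.506483), (du/dtau, dv/dtau) = (0.985552, 0.259293); Gamma_uuu = 0.217286, Gamma_uuv = 0.936331, Gamma_uvv = -1.657875, Gamma_vuu = -0.345035, Gamma_vuv = -0.146311, Gamma_vvv = 0.566586; k3 = (0.985552, 0.259293, -0.578142, 0.371823)
  k4: at (u, v) = (1.049278, 0.512965), (du/dtau, dv/dtau) = (0.971093, 0.268591); Gamma_uuu = 0.201144, Gamma_uuv = 0.966336, Gamma_uvv = -1.763383, Gamma_vuu = -0.361390, Gamma_vuv = -0.130703, Gamma_vvv = 0.548524; k4 = (0.971093, 0.268591, -0.566563, 0.369409)
  Y <- Y + (h/6)(k1 + 2k2 + 2k3 + k4): u = 1.0493, v = 0.5130, du/dtau = 0.9711, dv/dtau = 0.2686
step 2:
  k1: at (u, v) = (1.049273, 0.512965), (du/dtau, dv/dtau) = (0.971105, 0.268584); Gamma_uuu = 0.201147, Gamma_uuv = 0.966331, Gamma_uvv = -1.763371, Gamma_vuu = -0.361387, Gamma_vuv = -0.130704, Gamma_vvv = 0.548526; k1 = (0.971105, 0.268584, -0.566569, 0.369417)
  k2: at (u, v) = (1.073551, 0.519680), (du/dtau, dv/dtau) = (0.956941, 0.277820); Gamma_uuu = 0.183619, Gamma_uuv = 0.996417, Gamma_uvv = -1.862295, Gamma_vuu = -0.378535, Gamma_vuv = -0.114016, Gamma_vvv = 0.528603; k2 = (0.956941, 0.277820, -0.554217, 0.366462)
  k3: at (u, v) = (1.073197, 0.519911), (du/dtau, dv/dtau) = (0.957250, 0.277746); Gamma_uuu = 0.183794, Gamma_uuv = 0.996053, Gamma_uvv = -1.861928, Gamma_vuu = -0.378425, Gamma_vuv = -0.113976, Gamma_vvv = 0.528573; k3 = (0.957250, 0.277746, -0.554427, 0.366592)
  k4: at (u, v) = (1.097136, 0.526853), (du/dtau, dv/dtau) = (0.943384, 0.286914); Gamma_uuu = 0.164857, Gamma_uuv = 1.026278, Gamma_uvv = -1.954709, Gamma_vuu = -0.396397, Gamma_vuv = -0.096181, Gamma_vvv = 0.506791; k4 = (0.943384, 0.286914, -0.541373, 0.363131)
  Y <- Y + (h/6)(k1 + 2k2 + 2k3 + k4): u = 1.0971, v = 0.5269, du/dtau = 0.9434, dv/dtau = 0.2869
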